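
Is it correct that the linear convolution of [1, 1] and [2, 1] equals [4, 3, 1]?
Recompute linear convolution of [1, 1] and [2, 1]: y[0] = 1×2 = 2; y[1] = 1×1 + 1×2 = 3; y[2] = 1×1 = 1 → [2, 3, 1]. Compare to given [4, 3, 1]: they differ at index 0: given 4, correct 2, so answer: No

No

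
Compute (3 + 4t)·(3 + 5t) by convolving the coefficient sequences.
Ascending coefficients: a = [3, 4], b = [3, 5]. c[0] = 3×3 = 9; c[1] = 3×5 + 4×3 = 27; c[2] = 4×5 = 20. Result coefficients: [9, 27, 20] → 9 + 27t + 20t^2

9 + 27t + 20t^2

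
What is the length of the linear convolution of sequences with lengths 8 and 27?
Linear/full convolution length: m + n - 1 = 8 + 27 - 1 = 34

34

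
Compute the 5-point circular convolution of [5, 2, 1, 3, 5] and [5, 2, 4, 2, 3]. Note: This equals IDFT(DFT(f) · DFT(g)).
Either evaluate y[k] = Σ_j f[j]·g[(k-j) mod 5] directly, or use IDFT(DFT(f) · DFT(g)). y[0] = 5×5 + 2×3 + 1×2 + 3×4 + 5×2 = 55; y[1] = 5×2 + 2×5 + 1×3 + 3×2 + 5×4 = 49; y[2] = 5×4 + 2×2 + 1×5 + 3×3 + 5×2 = 48; y[3] = 5×2 + 2×4 + 1×2 + 3×5 + 5×3 = 50; y[4] = 5×3 + 2×2 + 1×4 + 3×2 + 5×5 = 54. Result: [55, 49, 48, 50, 54]

[55, 49, 48, 50, 54]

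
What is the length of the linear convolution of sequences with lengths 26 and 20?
Linear/full convolution length: m + n - 1 = 26 + 20 - 1 = 45

45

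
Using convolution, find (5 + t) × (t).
Ascending coefficients: a = [5, 1], b = [0, 1]. c[0] = 5×0 = 0; c[1] = 5×1 + 1×0 = 5; c[2] = 1×1 = 1. Result coefficients: [0, 5, 1] → 5t + t^2

5t + t^2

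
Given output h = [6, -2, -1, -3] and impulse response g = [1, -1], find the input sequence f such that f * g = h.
Deconvolve h=[6, -2, -1, -3] by g=[1, -1]. Since g[0]=1, solve forward: f[0] = h[0] / 1 = 6; f[1] = (h[1] - 6×-1) / 1 = 4; f[2] = (h[2] - 4×-1) / 1 = 3. So f = [6, 4, 3]. Check by forward convolution: h[0] = 6×1 = 6; h[1] = 6×-1 + 4×1 = -2; h[2] = 4×-1 + 3×1 = -1; h[3] = 3×-1 = -3

[6, 4, 3]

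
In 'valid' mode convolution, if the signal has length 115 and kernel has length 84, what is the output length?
'Valid' mode counts only positions where the kernel fully overlaps the signal: m - n + 1 = 115 - 84 + 1 = 32

32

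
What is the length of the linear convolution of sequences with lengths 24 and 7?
Linear/full convolution length: m + n - 1 = 24 + 7 - 1 = 30

30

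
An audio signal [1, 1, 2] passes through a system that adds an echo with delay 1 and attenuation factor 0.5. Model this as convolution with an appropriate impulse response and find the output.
Direct-path + delayed-attenuated-path model → impulse response h = [1, 0.5] (1 at lag 0, 0.5 at lag 1). Output y[n] = x[n] + 0.5·x[n - 1] (with x[n] = 0 outside 0..2): y[0] = 1 + 0.5×0 = 1; y[1] = 1 + 0.5×1 = 1.5; y[2] = 2 + 0.5×1 = 2.5; y[3] = 0 + 0.5×2 = 1.0. So y = [1, 1.5, 2.5, 1.0]

[1, 1.5, 2.5, 1.0]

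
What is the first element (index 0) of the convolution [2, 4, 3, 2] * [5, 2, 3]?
Use y[k] = Σ_i a[i]·b[k-i] at k=0. y[0] = 2×5 = 10

10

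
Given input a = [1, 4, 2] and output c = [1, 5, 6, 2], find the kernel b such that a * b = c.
Output length 4 = len(a) + len(b) - 1 ⇒ len(b) = 2. Solve b forward using b[k] = (c[k] - Σ_{i≥1} a[i]·b[k-i]) / a[0]: b[0] = c[0] / a[0] = 1 / 1 = 1; b[1] = (c[1] - 4×1) / a[0] = (5 - 4×1) / 1 = 1. So b = [1, 1]. Forward-check [1, 4, 2] * [1, 1]: c[0] = 1×1 = 1; c[1] = 1×1 + 4×1 = 5; c[2] = 4×1 + 2×1 = 6; c[3] = 2×1 = 2 → [1, 5, 6, 2] ✓

[1, 1]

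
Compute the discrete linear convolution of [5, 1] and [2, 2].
y[0] = 5×2 = 10; y[1] = 5×2 + 1×2 = 12; y[2] = 1×2 = 2

[10, 12, 2]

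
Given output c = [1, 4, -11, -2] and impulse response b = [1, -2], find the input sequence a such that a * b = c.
Deconvolve c=[1, 4, -11, -2] by b=[1, -2]. Since b[0]=1, solve forward: a[0] = c[0] / 1 = 1; a[1] = (c[1] - 1×-2) / 1 = 6; a[2] = (c[2] - 6×-2) / 1 = 1. So a = [1, 6, 1]. Check by forward convolution: c[0] = 1×1 = 1; c[1] = 1×-2 + 6×1 = 4; c[2] = 6×-2 + 1×1 = -11; c[3] = 1×-2 = -2

[1, 6, 1]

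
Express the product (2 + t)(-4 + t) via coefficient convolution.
Ascending coefficients: a = [2, 1], b = [-4, 1]. c[0] = 2×-4 = -8; c[1] = 2×1 + 1×-4 = -2; c[2] = 1×1 = 1. Result coefficients: [-8, -2, 1] → -8 - 2t + t^2

-8 - 2t + t^2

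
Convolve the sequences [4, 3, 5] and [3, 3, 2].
y[0] = 4×3 = 12; y[1] = 4×3 + 3×3 = 21; y[2] = 4×2 + 3×3 + 5×3 = 32; y[3] = 3×2 + 5×3 = 21; y[4] = 5×2 = 10

[12, 21, 32, 21, 10]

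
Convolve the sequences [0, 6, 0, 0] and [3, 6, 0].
y[0] = 0×3 = 0; y[1] = 0×6 + 6×3 = 18; y[2] = 0×0 + 6×6 + 0×3 = 36; y[3] = 6×0 + 0×6 + 0×3 = 0; y[4] = 0×0 + 0×6 = 0; y[5] = 0×0 = 0

[0, 18, 36, 0, 0, 0]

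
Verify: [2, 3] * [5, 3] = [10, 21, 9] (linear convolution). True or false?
Recompute linear convolution of [2, 3] and [5, 3]: y[0] = 2×5 = 10; y[1] = 2×3 + 3×5 = 21; y[2] = 3×3 = 9 → [10, 21, 9]. Given [10, 21, 9] matches, so answer: Yes

Yes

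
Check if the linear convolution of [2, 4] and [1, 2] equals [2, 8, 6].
Recompute linear convolution of [2, 4] and [1, 2]: y[0] = 2×1 = 2; y[1] = 2×2 + 4×1 = 8; y[2] = 4×2 = 8 → [2, 8, 8]. Compare to given [2, 8, 6]: they differ at index 2: given 6, correct 8, so answer: No

No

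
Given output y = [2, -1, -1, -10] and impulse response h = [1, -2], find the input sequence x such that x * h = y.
Deconvolve y=[2, -1, -1, -10] by h=[1, -2]. Since h[0]=1, solve forward: x[0] = y[0] / 1 = 2; x[1] = (y[1] - 2×-2) / 1 = 3; x[2] = (y[2] - 3×-2) / 1 = 5. So x = [2, 3, 5]. Check by forward convolution: y[0] = 2×1 = 2; y[1] = 2×-2 + 3×1 = -1; y[2] = 3×-2 + 5×1 = -1; y[3] = 5×-2 = -10

[2, 3, 5]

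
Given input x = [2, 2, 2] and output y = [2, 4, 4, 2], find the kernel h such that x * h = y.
Output length 4 = len(x) + len(h) - 1 ⇒ len(h) = 2. Solve h forward using h[k] = (y[k] - Σ_{i≥1} x[i]·h[k-i]) / x[0]: h[0] = y[0] / x[0] = 2 / 2 = 1; h[1] = (y[1] - 2×1) / x[0] = (4 - 2×1) / 2 = 1. So h = [1, 1]. Forward-check [2, 2, 2] * [1, 1]: y[0] = 2×1 = 2; y[1] = 2×1 + 2×1 = 4; y[2] = 2×1 + 2×1 = 4; y[3] = 2×1 = 2 → [2, 4, 4, 2] ✓

[1, 1]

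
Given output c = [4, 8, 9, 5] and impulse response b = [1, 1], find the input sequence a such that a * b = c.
Deconvolve c=[4, 8, 9, 5] by b=[1, 1]. Since b[0]=1, solve forward: a[0] = c[0] / 1 = 4; a[1] = (c[1] - 4×1) / 1 = 4; a[2] = (c[2] - 4×1) / 1 = 5. So a = [4, 4, 5]. Check by forward convolution: c[0] = 4×1 = 4; c[1] = 4×1 + 4×1 = 8; c[2] = 4×1 + 5×1 = 9; c[3] = 5×1 = 5

[4, 4, 5]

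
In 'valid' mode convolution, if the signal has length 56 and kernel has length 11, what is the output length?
'Valid' mode counts only positions where the kernel fully overlaps the signal: m - n + 1 = 56 - 11 + 1 = 46

46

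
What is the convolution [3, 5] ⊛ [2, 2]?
y[0] = 3×2 = 6; y[1] = 3×2 + 5×2 = 16; y[2] = 5×2 = 10

[6, 16, 10]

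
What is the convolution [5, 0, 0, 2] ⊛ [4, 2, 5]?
y[0] = 5×4 = 20; y[1] = 5×2 + 0×4 = 10; y[2] = 5×5 + 0×2 + 0×4 = 25; y[3] = 0×5 + 0×2 + 2×4 = 8; y[4] = 0×5 + 2×2 = 4; y[5] = 2×5 = 10

[20, 10, 25, 8, 4, 10]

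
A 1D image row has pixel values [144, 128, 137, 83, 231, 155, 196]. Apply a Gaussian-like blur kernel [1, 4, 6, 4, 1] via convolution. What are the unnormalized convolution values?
Convolve image row [144, 128, 137, 83, 231, 155, 196] with kernel [1, 4, 6, 4, 1]: y[0] = 144×1 = 144; y[1] = 144×4 + 128×1 = 704; y[2] = 144×6 + 128×4 + 137×1 = 1513; y[3] = 144×4 + 128×6 + 137×4 + 83×1 = 1975; y[4] = 144×1 + 128×4 + 137×6 + 83×4 + 231×1 = 2041; y[5] = 128×1 + 137×4 + 83×6 + 231×4 + 155×1 = 2253; y[6] = 137×1 + 83×4 + 231×6 + 155×4 + 196×1 = 2671; y[7] = 83×1 + 231×4 + 155×6 + 196×4 = 2721; y[8] = 231×1 + 155×4 + 196×6 = 2027; y[9] = 155×1 + 196×4 = 939; y[10] = 196×1 = 196 → [144, 704, 1513, 1975, 2041, 2253, 2671, 2721, 2027, 939, 196]. Normalization factor = sum(kernel) = 16.

[144, 704, 1513, 1975, 2041, 2253, 2671, 2721, 2027, 939, 196]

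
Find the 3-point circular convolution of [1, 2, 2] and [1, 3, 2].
Use y[k] = Σ_j x[j]·h[(k-j) mod 3]. y[0] = 1×1 + 2×2 + 2×3 = 11; y[1] = 1×3 + 2×1 + 2×2 = 9; y[2] = 1×2 + 2×3 + 2×1 = 10. Result: [11, 9, 10]

[11, 9, 10]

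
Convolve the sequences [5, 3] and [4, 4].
y[0] = 5×4 = 20; y[1] = 5×4 + 3×4 = 32; y[2] = 3×4 = 12

[20, 32, 12]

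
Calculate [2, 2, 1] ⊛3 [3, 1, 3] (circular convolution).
Use y[k] = Σ_j s[j]·t[(k-j) mod 3]. y[0] = 2×3 + 2×3 + 1×1 = 13; y[1] = 2×1 + 2×3 + 1×3 = 11; y[2] = 2×3 + 2×1 + 1×3 = 11. Result: [13, 11, 11]

[13, 11, 11]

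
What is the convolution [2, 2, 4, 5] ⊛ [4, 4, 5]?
y[0] = 2×4 = 8; y[1] = 2×4 + 2×4 = 16; y[2] = 2×5 + 2×4 + 4×4 = 34; y[3] = 2×5 + 4×4 + 5×4 = 46; y[4] = 4×5 + 5×4 = 40; y[5] = 5×5 = 25

[8, 16, 34, 46, 40, 25]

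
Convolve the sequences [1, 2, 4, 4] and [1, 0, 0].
y[0] = 1×1 = 1; y[1] = 1×0 + 2×1 = 2; y[2] = 1×0 + 2×0 + 4×1 = 4; y[3] = 2×0 + 4×0 + 4×1 = 4; y[4] = 4×0 + 4×0 = 0; y[5] = 4×0 = 0

[1, 2, 4, 4, 0, 0]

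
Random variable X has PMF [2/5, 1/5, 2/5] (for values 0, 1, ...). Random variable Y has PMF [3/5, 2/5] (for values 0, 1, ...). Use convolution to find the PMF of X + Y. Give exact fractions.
P(X+Y=k) = Σ_i P(X=i)·P(Y=k-i) — a convolution of [2/5, 1/5, 2/5] and [3/5, 2/5]. P(X+Y=0) = (2/5)×(3/5) = 6/25; P(X+Y=1) = (2/5)×(2/5) + (1/5)×(3/5) = 4/25 + 3/25 = 7/25; P(X+Y=2) = (1/5)×(2/5) + (2/5)×(3/5) = 2/25 + 6/25 = 8/25; P(X+Y=3) = (2/5)×(2/5) = 4/25. PMF: [6/25, 7/25, 8/25, 4/25] (sums to 1 ✓)

[6/25, 7/25, 8/25, 4/25]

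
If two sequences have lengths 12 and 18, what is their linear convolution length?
Linear/full convolution length: m + n - 1 = 12 + 18 - 1 = 29

29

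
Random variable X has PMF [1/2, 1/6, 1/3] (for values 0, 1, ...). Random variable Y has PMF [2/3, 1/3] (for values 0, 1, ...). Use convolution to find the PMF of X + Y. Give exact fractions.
P(X+Y=k) = Σ_i P(X=i)·P(Y=k-i) — a convolution of [1/2, 1/6, 1/3] and [2/3, 1/3]. P(X+Y=0) = (1/2)×(2/3) = 1/3; P(X+Y=1) = (1/2)×(1/3) + (1/6)×(2/3) = 1/6 + 1/9 = 5/18; P(X+Y=2) = (1/6)×(1/3) + (1/3)×(2/3) = 1/18 + 2/9 = 5/18; P(X+Y=3) = (1/3)×(1/3) = 1/9. PMF: [1/3, 5/18, 5/18, 1/9] (sums to 1 ✓)

[1/3, 5/18, 5/18, 1/9]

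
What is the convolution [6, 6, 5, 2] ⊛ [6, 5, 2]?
y[0] = 6×6 = 36; y[1] = 6×5 + 6×6 = 66; y[2] = 6×2 + 6×5 + 5×6 = 72; y[3] = 6×2 + 5×5 + 2×6 = 49; y[4] = 5×2 + 2×5 = 20; y[5] = 2×2 = 4

[36, 66, 72, 49, 20, 4]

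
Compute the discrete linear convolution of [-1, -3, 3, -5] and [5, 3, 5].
y[0] = -1×5 = -5; y[1] = -1×3 + -3×5 = -18; y[2] = -1×5 + -3×3 + 3×5 = 1; y[3] = -3×5 + 3×3 + -5×5 = -31; y[4] = 3×5 + -5×3 = 0; y[5] = -5×5 = -25

[-5, -18, 1, -31, 0, -25]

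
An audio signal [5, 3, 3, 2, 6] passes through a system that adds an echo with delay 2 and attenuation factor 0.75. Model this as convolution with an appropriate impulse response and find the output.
Direct-path + delayed-attenuated-path model → impulse response h = [1, 0, 0.75] (1 at lag 0, 0.75 at lag 2). Output y[n] = x[n] + 0.75·x[n - 2] (with x[n] = 0 outside 0..4): y[0] = 5 + 0.75×0 = 5; y[1] = 3 + 0.75×0 = 3; y[2] = 3 + 0.75×5 = 6.75; y[3] = 2 + 0.75×3 = 4.25; y[4] = 6 + 0.75×3 = 8.25; y[5] = 0 + 0.75×2 = 1.5; y[6] = 0 + 0.75×6 = 4.5. So y = [5, 3, 6.75, 4.25, 8.25, 1.5, 4.5]

[5, 3, 6.75, 4.25, 8.25, 1.5, 4.5]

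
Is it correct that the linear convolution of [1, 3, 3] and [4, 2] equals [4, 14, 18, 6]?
Recompute linear convolution of [1, 3, 3] and [4, 2]: y[0] = 1×4 = 4; y[1] = 1×2 + 3×4 = 14; y[2] = 3×2 + 3×4 = 18; y[3] = 3×2 = 6 → [4, 14, 18, 6]. Given [4, 14, 18, 6] matches, so answer: Yes

Yes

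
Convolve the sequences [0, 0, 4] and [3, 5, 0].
y[0] = 0×3 = 0; y[1] = 0×5 + 0×3 = 0; y[2] = 0×0 + 0×5 + 4×3 = 12; y[3] = 0×0 + 4×5 = 20; y[4] = 4×0 = 0

[0, 0, 12, 20, 0]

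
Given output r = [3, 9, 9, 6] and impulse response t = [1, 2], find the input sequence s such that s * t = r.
Deconvolve r=[3, 9, 9, 6] by t=[1, 2]. Since t[0]=1, solve forward: s[0] = r[0] / 1 = 3; s[1] = (r[1] - 3×2) / 1 = 3; s[2] = (r[2] - 3×2) / 1 = 3. So s = [3, 3, 3]. Check by forward convolution: r[0] = 3×1 = 3; r[1] = 3×2 + 3×1 = 9; r[2] = 3×2 + 3×1 = 9; r[3] = 3×2 = 6

[3, 3, 3]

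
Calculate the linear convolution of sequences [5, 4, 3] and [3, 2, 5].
y[0] = 5×3 = 15; y[1] = 5×2 + 4×3 = 22; y[2] = 5×5 + 4×2 + 3×3 = 42; y[3] = 4×5 + 3×2 = 26; y[4] = 3×5 = 15

[15, 22, 42, 26, 15]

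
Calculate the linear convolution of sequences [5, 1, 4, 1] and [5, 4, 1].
y[0] = 5×5 = 25; y[1] = 5×4 + 1×5 = 25; y[2] = 5×1 + 1×4 + 4×5 = 29; y[3] = 1×1 + 4×4 + 1×5 = 22; y[4] = 4×1 + 1×4 = 8; y[5] = 1×1 = 1

[25, 25, 29, 22, 8, 1]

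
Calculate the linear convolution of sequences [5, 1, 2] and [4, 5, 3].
y[0] = 5×4 = 20; y[1] = 5×5 + 1×4 = 29; y[2] = 5×3 + 1×5 + 2×4 = 28; y[3] = 1×3 + 2×5 = 13; y[4] = 2×3 = 6

[20, 29, 28, 13, 6]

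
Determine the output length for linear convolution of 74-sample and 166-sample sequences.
Linear/full convolution length: m + n - 1 = 74 + 166 - 1 = 239

239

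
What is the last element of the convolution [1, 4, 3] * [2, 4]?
Use y[k] = Σ_i a[i]·b[k-i] at k=3. y[3] = 3×4 = 12

12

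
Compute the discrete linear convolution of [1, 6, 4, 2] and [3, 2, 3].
y[0] = 1×3 = 3; y[1] = 1×2 + 6×3 = 20; y[2] = 1×3 + 6×2 + 4×3 = 27; y[3] = 6×3 + 4×2 + 2×3 = 32; y[4] = 4×3 + 2×2 = 16; y[5] = 2×3 = 6

[3, 20, 27, 32, 16, 6]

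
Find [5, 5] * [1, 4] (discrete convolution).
y[0] = 5×1 = 5; y[1] = 5×4 + 5×1 = 25; y[2] = 5×4 = 20

[5, 25, 20]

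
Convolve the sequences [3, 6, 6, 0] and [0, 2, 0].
y[0] = 3×0 = 0; y[1] = 3×2 + 6×0 = 6; y[2] = 3×0 + 6×2 + 6×0 = 12; y[3] = 6×0 + 6×2 + 0×0 = 12; y[4] = 6×0 + 0×2 = 0; y[5] = 0×0 = 0

[0, 6, 12, 12, 0, 0]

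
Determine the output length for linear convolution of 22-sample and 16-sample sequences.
Linear/full convolution length: m + n - 1 = 22 + 16 - 1 = 37

37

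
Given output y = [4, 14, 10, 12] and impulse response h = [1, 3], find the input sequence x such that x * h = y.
Deconvolve y=[4, 14, 10, 12] by h=[1, 3]. Since h[0]=1, solve forward: x[0] = y[0] / 1 = 4; x[1] = (y[1] - 4×3) / 1 = 2; x[2] = (y[2] - 2×3) / 1 = 4. So x = [4, 2, 4]. Check by forward convolution: y[0] = 4×1 = 4; y[1] = 4×3 + 2×1 = 14; y[2] = 2×3 + 4×1 = 10; y[3] = 4×3 = 12

[4, 2, 4]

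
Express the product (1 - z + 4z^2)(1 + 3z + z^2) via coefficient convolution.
Ascending coefficients: a = [1, -1, 4], b = [1, 3, 1]. c[0] = 1×1 = 1; c[1] = 1×3 + -1×1 = 2; c[2] = 1×1 + -1×3 + 4×1 = 2; c[3] = -1×1 + 4×3 = 11; c[4] = 4×1 = 4. Result coefficients: [1, 2, 2, 11, 4] → 1 + 2z + 2z^2 + 11z^3 + 4z^4

1 + 2z + 2z^2 + 11z^3 + 4z^4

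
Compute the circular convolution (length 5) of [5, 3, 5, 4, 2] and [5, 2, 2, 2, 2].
Use y[k] = Σ_j x[j]·h[(k-j) mod 5]. y[0] = 5×5 + 3×2 + 5×2 + 4×2 + 2×2 = 53; y[1] = 5×2 + 3×5 + 5×2 + 4×2 + 2×2 = 47; y[2] = 5×2 + 3×2 + 5×5 + 4×2 + 2×2 = 53; y[3] = 5×2 + 3×2 + 5×2 + 4×5 + 2×2 = 50; y[4] = 5×2 + 3×2 + 5×2 + 4×2 + 2×5 = 44. Result: [53, 47, 53, 50, 44]

[53, 47, 53, 50, 44]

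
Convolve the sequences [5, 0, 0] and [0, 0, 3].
y[0] = 5×0 = 0; y[1] = 5×0 + 0×0 = 0; y[2] = 5×3 + 0×0 + 0×0 = 15; y[3] = 0×3 + 0×0 = 0; y[4] = 0×3 = 0

[0, 0, 15, 0, 0]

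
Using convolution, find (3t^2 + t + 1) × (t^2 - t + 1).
Ascending coefficients: a = [1, 1, 3], b = [1, -1, 1]. c[0] = 1×1 = 1; c[1] = 1×-1 + 1×1 = 0; c[2] = 1×1 + 1×-1 + 3×1 = 3; c[3] = 1×1 + 3×-1 = -2; c[4] = 3×1 = 3. Result coefficients: [1, 0, 3, -2, 3] → 3t^4 - 2t^3 + 3t^2 + 1

3t^4 - 2t^3 + 3t^2 + 1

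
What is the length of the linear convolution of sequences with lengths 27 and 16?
Linear/full convolution length: m + n - 1 = 27 + 16 - 1 = 42

42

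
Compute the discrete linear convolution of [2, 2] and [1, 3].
y[0] = 2×1 = 2; y[1] = 2×3 + 2×1 = 8; y[2] = 2×3 = 6

[2, 8, 6]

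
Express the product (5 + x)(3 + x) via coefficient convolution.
Ascending coefficients: a = [5, 1], b = [3, 1]. c[0] = 5×3 = 15; c[1] = 5×1 + 1×3 = 8; c[2] = 1×1 = 1. Result coefficients: [15, 8, 1] → 15 + 8x + x^2

15 + 8x + x^2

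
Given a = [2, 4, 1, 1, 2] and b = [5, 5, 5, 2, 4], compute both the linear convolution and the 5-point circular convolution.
Linear: y_lin[0] = 2×5 = 10; y_lin[1] = 2×5 + 4×5 = 30; y_lin[2] = 2×5 + 4×5 + 1×5 = 35; y_lin[3] = 2×2 + 4×5 + 1×5 + 1×5 = 34; y_lin[4] = 2×4 + 4×2 + 1×5 + 1×5 + 2×5 = 36; y_lin[5] = 4×4 + 1×2 + 1×5 + 2×5 = 33; y_lin[6] = 1×4 + 1×2 + 2×5 = 16; y_lin[7] = 1×4 + 2×2 = 8; y_lin[8] = 2×4 = 8 → [10, 30, 35, 34, 36, 33, 16, 8, 8]. Circular (length 5): y[0] = 2×5 + 4×4 + 1×2 + 1×5 + 2×5 = 43; y[1] = 2×5 + 4×5 + 1×4 + 1×2 + 2×5 = 46; y[2] = 2×5 + 4×5 + 1×5 + 1×4 + 2×2 = 43; y[3] = 2×2 + 4×5 + 1×5 + 1×5 + 2×4 = 42; y[4] = 2×4 + 4×2 + 1×5 + 1×5 + 2×5 = 36 → [43, 46, 43, 42, 36]

Linear: [10, 30, 35, 34, 36, 33, 16, 8, 8], Circular: [43, 46, 43, 42, 36]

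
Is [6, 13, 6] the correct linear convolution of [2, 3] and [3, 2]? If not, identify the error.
Recompute linear convolution of [2, 3] and [3, 2]: y[0] = 2×3 = 6; y[1] = 2×2 + 3×3 = 13; y[2] = 3×2 = 6 → [6, 13, 6]. Given [6, 13, 6] matches, so answer: Yes

Yes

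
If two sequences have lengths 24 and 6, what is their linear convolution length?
Linear/full convolution length: m + n - 1 = 24 + 6 - 1 = 29

29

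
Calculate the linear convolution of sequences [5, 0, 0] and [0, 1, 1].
y[0] = 5×0 = 0; y[1] = 5×1 + 0×0 = 5; y[2] = 5×1 + 0×1 + 0×0 = 5; y[3] = 0×1 + 0×1 = 0; y[4] = 0×1 = 0

[0, 5, 5, 0, 0]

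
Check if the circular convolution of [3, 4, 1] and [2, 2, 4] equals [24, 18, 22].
Recompute circular convolution of [3, 4, 1] and [2, 2, 4]: y[0] = 3×2 + 4×4 + 1×2 = 24; y[1] = 3×2 + 4×2 + 1×4 = 18; y[2] = 3×4 + 4×2 + 1×2 = 22 → [24, 18, 22]. Given [24, 18, 22] matches, so answer: Yes

Yes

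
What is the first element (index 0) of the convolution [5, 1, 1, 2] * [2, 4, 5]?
Use y[k] = Σ_i a[i]·b[k-i] at k=0. y[0] = 5×2 = 10

10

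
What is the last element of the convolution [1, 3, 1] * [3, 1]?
Use y[k] = Σ_i a[i]·b[k-i] at k=3. y[3] = 1×1 = 1

1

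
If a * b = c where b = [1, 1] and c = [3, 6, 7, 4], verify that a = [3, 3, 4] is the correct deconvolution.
Forward-compute [3, 3, 4] * [1, 1]: c[0] = 3×1 = 3; c[1] = 3×1 + 3×1 = 6; c[2] = 3×1 + 4×1 = 7; c[3] = 4×1 = 4 → [3, 6, 7, 4]. Matches given c = [3, 6, 7, 4], so verified.

Verified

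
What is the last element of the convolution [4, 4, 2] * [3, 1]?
Use y[k] = Σ_i a[i]·b[k-i] at k=3. y[3] = 2×1 = 2

2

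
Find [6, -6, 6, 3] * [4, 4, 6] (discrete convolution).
y[0] = 6×4 = 24; y[1] = 6×4 + -6×4 = 0; y[2] = 6×6 + -6×4 + 6×4 = 36; y[3] = -6×6 + 6×4 + 3×4 = 0; y[4] = 6×6 + 3×4 = 48; y[5] = 3×6 = 18

[24, 0, 36, 0, 48, 18]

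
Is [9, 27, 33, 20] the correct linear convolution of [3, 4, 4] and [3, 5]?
Recompute linear convolution of [3, 4, 4] and [3, 5]: y[0] = 3×3 = 9; y[1] = 3×5 + 4×3 = 27; y[2] = 4×5 + 4×3 = 32; y[3] = 4×5 = 20 → [9, 27, 32, 20]. Compare to given [9, 27, 33, 20]: they differ at index 2: given 33, correct 32, so answer: No

No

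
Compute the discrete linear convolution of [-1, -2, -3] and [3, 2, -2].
y[0] = -1×3 = -3; y[1] = -1×2 + -2×3 = -8; y[2] = -1×-2 + -2×2 + -3×3 = -11; y[3] = -2×-2 + -3×2 = -2; y[4] = -3×-2 = 6

[-3, -8, -11, -2, 6]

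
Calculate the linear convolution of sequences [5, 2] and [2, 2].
y[0] = 5×2 = 10; y[1] = 5×2 + 2×2 = 14; y[2] = 2×2 = 4

[10, 14, 4]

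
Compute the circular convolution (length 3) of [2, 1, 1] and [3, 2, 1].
Use y[k] = Σ_j u[j]·v[(k-j) mod 3]. y[0] = 2×3 + 1×1 + 1×2 = 9; y[1] = 2×2 + 1×3 + 1×1 = 8; y[2] = 2×1 + 1×2 + 1×3 = 7. Result: [9, 8, 7]

[9, 8, 7]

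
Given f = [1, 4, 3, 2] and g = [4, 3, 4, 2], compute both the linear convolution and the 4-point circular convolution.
Linear: y_lin[0] = 1×4 = 4; y_lin[1] = 1×3 + 4×4 = 19; y_lin[2] = 1×4 + 4×3 + 3×4 = 28; y_lin[3] = 1×2 + 4×4 + 3×3 + 2×4 = 35; y_lin[4] = 4×2 + 3×4 + 2×3 = 26; y_lin[5] = 3×2 + 2×4 = 14; y_lin[6] = 2×2 = 4 → [4, 19, 28, 35, 26, 14, 4]. Circular (length 4): y[0] = 1×4 + 4×2 + 3×4 + 2×3 = 30; y[1] = 1×3 + 4×4 + 3×2 + 2×4 = 33; y[2] = 1×4 + 4×3 + 3×4 + 2×2 = 32; y[3] = 1×2 + 4×4 + 3×3 + 2×4 = 35 → [30, 33, 32, 35]

Linear: [4, 19, 28, 35, 26, 14, 4], Circular: [30, 33, 32, 35]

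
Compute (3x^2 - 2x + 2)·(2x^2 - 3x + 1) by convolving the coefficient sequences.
Ascending coefficients: a = [2, -2, 3], b = [1, -3, 2]. c[0] = 2×1 = 2; c[1] = 2×-3 + -2×1 = -8; c[2] = 2×2 + -2×-3 + 3×1 = 13; c[3] = -2×2 + 3×-3 = -13; c[4] = 3×2 = 6. Result coefficients: [2, -8, 13, -13, 6] → 6x^4 - 13x^3 + 13x^2 - 8x + 2

6x^4 - 13x^3 + 13x^2 - 8x + 2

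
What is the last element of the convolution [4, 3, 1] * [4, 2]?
Use y[k] = Σ_i a[i]·b[k-i] at k=3. y[3] = 1×2 = 2

2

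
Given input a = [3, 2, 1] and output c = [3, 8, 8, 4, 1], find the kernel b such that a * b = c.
Output length 5 = len(a) + len(b) - 1 ⇒ len(b) = 3. Solve b forward using b[k] = (c[k] - Σ_{i≥1} a[i]·b[k-i]) / a[0]: b[0] = c[0] / a[0] = 3 / 3 = 1; b[1] = (c[1] - 2×1) / a[0] = (8 - 2×1) / 3 = 2; b[2] = (c[2] - 2×2 - 1×1) / a[0] = (8 - 2×2 - 1×1) / 3 = 1. So b = [1, 2, 1]. Forward-check [3, 2, 1] * [1, 2, 1]: c[0] = 3×1 = 3; c[1] = 3×2 + 2×1 = 8; c[2] = 3×1 + 2×2 + 1×1 = 8; c[3] = 2×1 + 1×2 = 4; c[4] = 1×1 = 1 → [3, 8, 8, 4, 1] ✓

[1, 2, 1]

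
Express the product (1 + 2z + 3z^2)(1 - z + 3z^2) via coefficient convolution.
Ascending coefficients: a = [1, 2, 3], b = [1, -1, 3]. c[0] = 1×1 = 1; c[1] = 1×-1 + 2×1 = 1; c[2] = 1×3 + 2×-1 + 3×1 = 4; c[3] = 2×3 + 3×-1 = 3; c[4] = 3×3 = 9. Result coefficients: [1, 1, 4, 3, 9] → 1 + z + 4z^2 + 3z^3 + 9z^4

1 + z + 4z^2 + 3z^3 + 9z^4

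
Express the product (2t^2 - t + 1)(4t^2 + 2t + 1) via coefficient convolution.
Ascending coefficients: a = [1, -1, 2], b = [1, 2, 4]. c[0] = 1×1 = 1; c[1] = 1×2 + -1×1 = 1; c[2] = 1×4 + -1×2 + 2×1 = 4; c[3] = -1×4 + 2×2 = 0; c[4] = 2×4 = 8. Result coefficients: [1, 1, 4, 0, 8] → 8t^4 + 4t^2 + t + 1

8t^4 + 4t^2 + t + 1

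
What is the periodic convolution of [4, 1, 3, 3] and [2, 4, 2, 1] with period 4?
Use y[k] = Σ_j a[j]·b[(k-j) mod 4]. y[0] = 4×2 + 1×1 + 3×2 + 3×4 = 27; y[1] = 4×4 + 1×2 + 3×1 + 3×2 = 27; y[2] = 4×2 + 1×4 + 3×2 + 3×1 = 21; y[3] = 4×1 + 1×2 + 3×4 + 3×2 = 24. Result: [27, 27, 21, 24]

[27, 27, 21, 24]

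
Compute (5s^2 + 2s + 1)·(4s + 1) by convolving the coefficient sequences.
Ascending coefficients: a = [1, 2, 5], b = [1, 4]. c[0] = 1×1 = 1; c[1] = 1×4 + 2×1 = 6; c[2] = 2×4 + 5×1 = 13; c[3] = 5×4 = 20. Result coefficients: [1, 6, 13, 20] → 20s^3 + 13s^2 + 6s + 1

20s^3 + 13s^2 + 6s + 1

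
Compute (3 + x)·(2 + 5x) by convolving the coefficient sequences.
Ascending coefficients: a = [3, 1], b = [2, 5]. c[0] = 3×2 = 6; c[1] = 3×5 + 1×2 = 17; c[2] = 1×5 = 5. Result coefficients: [6, 17, 5] → 6 + 17x + 5x^2

6 + 17x + 5x^2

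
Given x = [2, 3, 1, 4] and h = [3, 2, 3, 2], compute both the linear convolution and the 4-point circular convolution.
Linear: y_lin[0] = 2×3 = 6; y_lin[1] = 2×2 + 3×3 = 13; y_lin[2] = 2×3 + 3×2 + 1×3 = 15; y_lin[3] = 2×2 + 3×3 + 1×2 + 4×3 = 27; y_lin[4] = 3×2 + 1×3 + 4×2 = 17; y_lin[5] = 1×2 + 4×3 = 14; y_lin[6] = 4×2 = 8 → [6, 13, 15, 27, 17, 14, 8]. Circular (length 4): y[0] = 2×3 + 3×2 + 1×3 + 4×2 = 23; y[1] = 2×2 + 3×3 + 1×2 + 4×3 = 27; y[2] = 2×3 + 3×2 + 1×3 + 4×2 = 23; y[3] = 2×2 + 3×3 + 1×2 + 4×3 = 27 → [23, 27, 23, 27]

Linear: [6, 13, 15, 27, 17, 14, 8], Circular: [23, 27, 23, 27]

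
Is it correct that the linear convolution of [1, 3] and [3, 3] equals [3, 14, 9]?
Recompute linear convolution of [1, 3] and [3, 3]: y[0] = 1×3 = 3; y[1] = 1×3 + 3×3 = 12; y[2] = 3×3 = 9 → [3, 12, 9]. Compare to given [3, 14, 9]: they differ at index 1: given 14, correct 12, so answer: No

No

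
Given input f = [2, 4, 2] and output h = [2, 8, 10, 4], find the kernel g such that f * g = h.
Output length 4 = len(f) + len(g) - 1 ⇒ len(g) = 2. Solve g forward using g[k] = (h[k] - Σ_{i≥1} f[i]·g[k-i]) / f[0]: g[0] = h[0] / f[0] = 2 / 2 = 1; g[1] = (h[1] - 4×1) / f[0] = (8 - 4×1) / 2 = 2. So g = [1, 2]. Forward-check [2, 4, 2] * [1, 2]: h[0] = 2×1 = 2; h[1] = 2×2 + 4×1 = 8; h[2] = 4×2 + 2×1 = 10; h[3] = 2×2 = 4 → [2, 8, 10, 4] ✓

[1, 2]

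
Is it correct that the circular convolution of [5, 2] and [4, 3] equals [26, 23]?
Recompute circular convolution of [5, 2] and [4, 3]: y[0] = 5×4 + 2×3 = 26; y[1] = 5×3 + 2×4 = 23 → [26, 23]. Given [26, 23] matches, so answer: Yes

Yes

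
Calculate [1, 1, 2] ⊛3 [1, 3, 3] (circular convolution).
Use y[k] = Σ_j u[j]·v[(k-j) mod 3]. y[0] = 1×1 + 1×3 + 2×3 = 10; y[1] = 1×3 + 1×1 + 2×3 = 10; y[2] = 1×3 + 1×3 + 2×1 = 8. Result: [10, 10, 8]

[10, 10, 8]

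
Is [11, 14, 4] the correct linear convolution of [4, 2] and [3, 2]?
Recompute linear convolution of [4, 2] and [3, 2]: y[0] = 4×3 = 12; y[1] = 4×2 + 2×3 = 14; y[2] = 2×2 = 4 → [12, 14, 4]. Compare to given [11, 14, 4]: they differ at index 0: given 11, correct 12, so answer: No

No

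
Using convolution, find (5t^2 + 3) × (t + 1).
Ascending coefficients: a = [3, 0, 5], b = [1, 1]. c[0] = 3×1 = 3; c[1] = 3×1 + 0×1 = 3; c[2] = 0×1 + 5×1 = 5; c[3] = 5×1 = 5. Result coefficients: [3, 3, 5, 5] → 5t^3 + 5t^2 + 3t + 3

5t^3 + 5t^2 + 3t + 3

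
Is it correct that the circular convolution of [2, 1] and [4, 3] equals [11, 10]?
Recompute circular convolution of [2, 1] and [4, 3]: y[0] = 2×4 + 1×3 = 11; y[1] = 2×3 + 1×4 = 10 → [11, 10]. Given [11, 10] matches, so answer: Yes

Yes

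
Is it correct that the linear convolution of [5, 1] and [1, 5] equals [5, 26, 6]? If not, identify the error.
Recompute linear convolution of [5, 1] and [1, 5]: y[0] = 5×1 = 5; y[1] = 5×5 + 1×1 = 26; y[2] = 1×5 = 5 → [5, 26, 5]. Compare to given [5, 26, 6]: they differ at index 2: given 6, correct 5, so answer: No

No. Error at index 2: given 6, correct 5.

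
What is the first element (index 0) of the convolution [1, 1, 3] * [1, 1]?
Use y[k] = Σ_i a[i]·b[k-i] at k=0. y[0] = 1×1 = 1

1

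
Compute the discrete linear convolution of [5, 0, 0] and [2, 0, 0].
y[0] = 5×2 = 10; y[1] = 5×0 + 0×2 = 0; y[2] = 5×0 + 0×0 + 0×2 = 0; y[3] = 0×0 + 0×0 = 0; y[4] = 0×0 = 0

[10, 0, 0, 0, 0]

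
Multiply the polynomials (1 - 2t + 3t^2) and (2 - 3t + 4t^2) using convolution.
Ascending coefficients: a = [1, -2, 3], b = [2, -3, 4]. c[0] = 1×2 = 2; c[1] = 1×-3 + -2×2 = -7; c[2] = 1×4 + -2×-3 + 3×2 = 16; c[3] = -2×4 + 3×-3 = -17; c[4] = 3×4 = 12. Result coefficients: [2, -7, 16, -17, 12] → 2 - 7t + 16t^2 - 17t^3 + 12t^4

2 - 7t + 16t^2 - 17t^3 + 12t^4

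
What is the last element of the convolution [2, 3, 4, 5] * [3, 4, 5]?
Use y[k] = Σ_i a[i]·b[k-i] at k=5. y[5] = 5×5 = 25

25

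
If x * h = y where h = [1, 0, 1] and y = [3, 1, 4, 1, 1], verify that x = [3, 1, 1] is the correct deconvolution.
Forward-compute [3, 1, 1] * [1, 0, 1]: y[0] = 3×1 = 3; y[1] = 3×0 + 1×1 = 1; y[2] = 3×1 + 1×0 + 1×1 = 4; y[3] = 1×1 + 1×0 = 1; y[4] = 1×1 = 1 → [3, 1, 4, 1, 1]. Matches given y = [3, 1, 4, 1, 1], so verified.

Verified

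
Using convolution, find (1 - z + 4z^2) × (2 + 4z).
Ascending coefficients: a = [1, -1, 4], b = [2, 4]. c[0] = 1×2 = 2; c[1] = 1×4 + -1×2 = 2; c[2] = -1×4 + 4×2 = 4; c[3] = 4×4 = 16. Result coefficients: [2, 2, 4, 16] → 2 + 2z + 4z^2 + 16z^3

2 + 2z + 4z^2 + 16z^3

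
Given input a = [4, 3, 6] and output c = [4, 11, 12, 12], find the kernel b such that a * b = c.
Output length 4 = len(a) + len(b) - 1 ⇒ len(b) = 2. Solve b forward using b[k] = (c[k] - Σ_{i≥1} a[i]·b[k-i]) / a[0]: b[0] = c[0] / a[0] = 4 / 4 = 1; b[1] = (c[1] - 3×1) / a[0] = (11 - 3×1) / 4 = 2. So b = [1, 2]. Forward-check [4, 3, 6] * [1, 2]: c[0] = 4×1 = 4; c[1] = 4×2 + 3×1 = 11; c[2] = 3×2 + 6×1 = 12; c[3] = 6×2 = 12 → [4, 11, 12, 12] ✓

[1, 2]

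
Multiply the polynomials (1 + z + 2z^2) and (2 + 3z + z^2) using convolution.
Ascending coefficients: a = [1, 1, 2], b = [2, 3, 1]. c[0] = 1×2 = 2; c[1] = 1×3 + 1×2 = 5; c[2] = 1×1 + 1×3 + 2×2 = 8; c[3] = 1×1 + 2×3 = 7; c[4] = 2×1 = 2. Result coefficients: [2, 5, 8, 7, 2] → 2 + 5z + 8z^2 + 7z^3 + 2z^4

2 + 5z + 8z^2 + 7z^3 + 2z^4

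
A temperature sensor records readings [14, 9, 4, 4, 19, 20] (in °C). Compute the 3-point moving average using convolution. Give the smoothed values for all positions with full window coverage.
3-point moving average kernel = [1, 1, 1]. Apply in 'valid' mode (full window coverage): avg[0] = (14 + 9 + 4) / 3 = 9.0; avg[1] = (9 + 4 + 4) / 3 = 5.67; avg[2] = (4 + 4 + 19) / 3 = 9.0; avg[3] = (4 + 19 + 20) / 3 = 14.33. Smoothed values: [9.0, 5.67, 9.0, 14.33]

[9.0, 5.67, 9.0, 14.33]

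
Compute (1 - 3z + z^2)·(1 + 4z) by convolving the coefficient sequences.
Ascending coefficients: a = [1, -3, 1], b = [1, 4]. c[0] = 1×1 = 1; c[1] = 1×4 + -3×1 = 1; c[2] = -3×4 + 1×1 = -11; c[3] = 1×4 = 4. Result coefficients: [1, 1, -11, 4] → 1 + z - 11z^2 + 4z^3

1 + z - 11z^2 + 4z^3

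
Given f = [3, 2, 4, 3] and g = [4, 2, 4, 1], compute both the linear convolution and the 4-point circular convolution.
Linear: y_lin[0] = 3×4 = 12; y_lin[1] = 3×2 + 2×4 = 14; y_lin[2] = 3×4 + 2×2 + 4×4 = 32; y_lin[3] = 3×1 + 2×4 + 4×2 + 3×4 = 31; y_lin[4] = 2×1 + 4×4 + 3×2 = 24; y_lin[5] = 4×1 + 3×4 = 16; y_lin[6] = 3×1 = 3 → [12, 14, 32, 31, 24, 16, 3]. Circular (length 4): y[0] = 3×4 + 2×1 + 4×4 + 3×2 = 36; y[1] = 3×2 + 2×4 + 4×1 + 3×4 = 30; y[2] = 3×4 + 2×2 + 4×4 + 3×1 = 35; y[3] = 3×1 + 2×4 + 4×2 + 3×4 = 31 → [36, 30, 35, 31]

Linear: [12, 14, 32, 31, 24, 16, 3], Circular: [36, 30, 35, 31]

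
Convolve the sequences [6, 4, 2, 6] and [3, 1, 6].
y[0] = 6×3 = 18; y[1] = 6×1 + 4×3 = 18; y[2] = 6×6 + 4×1 + 2×3 = 46; y[3] = 4×6 + 2×1 + 6×3 = 44; y[4] = 2×6 + 6×1 = 18; y[5] = 6×6 = 36

[18, 18, 46, 44, 18, 36]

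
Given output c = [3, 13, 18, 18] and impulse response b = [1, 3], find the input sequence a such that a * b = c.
Deconvolve c=[3, 13, 18, 18] by b=[1, 3]. Since b[0]=1, solve forward: a[0] = c[0] / 1 = 3; a[1] = (c[1] - 3×3) / 1 = 4; a[2] = (c[2] - 4×3) / 1 = 6. So a = [3, 4, 6]. Check by forward convolution: c[0] = 3×1 = 3; c[1] = 3×3 + 4×1 = 13; c[2] = 4×3 + 6×1 = 18; c[3] = 6×3 = 18

[3, 4, 6]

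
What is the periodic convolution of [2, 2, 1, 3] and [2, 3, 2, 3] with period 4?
Use y[k] = Σ_j x[j]·h[(k-j) mod 4]. y[0] = 2×2 + 2×3 + 1×2 + 3×3 = 21; y[1] = 2×3 + 2×2 + 1×3 + 3×2 = 19; y[2] = 2×2 + 2×3 + 1×2 + 3×3 = 21; y[3] = 2×3 + 2×2 + 1×3 + 3×2 = 19. Result: [21, 19, 21, 19]

[21, 19, 21, 19]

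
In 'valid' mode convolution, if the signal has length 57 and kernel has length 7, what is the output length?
'Valid' mode counts only positions where the kernel fully overlaps the signal: m - n + 1 = 57 - 7 + 1 = 51

51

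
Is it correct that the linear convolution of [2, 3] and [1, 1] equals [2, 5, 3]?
Recompute linear convolution of [2, 3] and [1, 1]: y[0] = 2×1 = 2; y[1] = 2×1 + 3×1 = 5; y[2] = 3×1 = 3 → [2, 5, 3]. Given [2, 5, 3] matches, so answer: Yes

Yes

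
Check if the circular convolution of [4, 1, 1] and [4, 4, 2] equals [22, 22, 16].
Recompute circular convolution of [4, 1, 1] and [4, 4, 2]: y[0] = 4×4 + 1×2 + 1×4 = 22; y[1] = 4×4 + 1×4 + 1×2 = 22; y[2] = 4×2 + 1×4 + 1×4 = 16 → [22, 22, 16]. Given [22, 22, 16] matches, so answer: Yes

Yes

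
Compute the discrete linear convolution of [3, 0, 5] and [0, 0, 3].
y[0] = 3×0 = 0; y[1] = 3×0 + 0×0 = 0; y[2] = 3×3 + 0×0 + 5×0 = 9; y[3] = 0×3 + 5×0 = 0; y[4] = 5×3 = 15

[0, 0, 9, 0, 15]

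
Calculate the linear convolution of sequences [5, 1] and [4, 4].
y[0] = 5×4 = 20; y[1] = 5×4 + 1×4 = 24; y[2] = 1×4 = 4

[20, 24, 4]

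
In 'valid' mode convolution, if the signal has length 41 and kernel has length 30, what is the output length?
'Valid' mode counts only positions where the kernel fully overlaps the signal: m - n + 1 = 41 - 30 + 1 = 12

12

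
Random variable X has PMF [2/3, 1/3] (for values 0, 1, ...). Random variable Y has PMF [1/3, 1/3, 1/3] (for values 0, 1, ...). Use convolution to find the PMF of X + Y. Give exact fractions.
P(X+Y=k) = Σ_i P(X=i)·P(Y=k-i) — a convolution of [2/3, 1/3] and [1/3, 1/3, 1/3]. P(X+Y=0) = (2/3)×(1/3) = 2/9; P(X+Y=1) = (2/3)×(1/3) + (1/3)×(1/3) = 2/9 + 1/9 = 1/3; P(X+Y=2) = (2/3)×(1/3) + (1/3)×(1/3) = 2/9 + 1/9 = 1/3; P(X+Y=3) = (1/3)×(1/3) = 1/9. PMF: [2/9, 1/3, 1/3, 1/9] (sums to 1 ✓)

[2/9, 1/3, 1/3, 1/9]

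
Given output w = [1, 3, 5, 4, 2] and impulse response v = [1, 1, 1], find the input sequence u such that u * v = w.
Deconvolve w=[1, 3, 5, 4, 2] by v=[1, 1, 1]. Since v[0]=1, solve forward: u[0] = w[0] / 1 = 1; u[1] = (w[1] - 1×1) / 1 = 2; u[2] = (w[2] - 2×1 - 1×1) / 1 = 2. So u = [1, 2, 2]. Check by forward convolution: w[0] = 1×1 = 1; w[1] = 1×1 + 2×1 = 3; w[2] = 1×1 + 2×1 + 2×1 = 5; w[3] = 2×1 + 2×1 = 4; w[4] = 2×1 = 2

[1, 2, 2]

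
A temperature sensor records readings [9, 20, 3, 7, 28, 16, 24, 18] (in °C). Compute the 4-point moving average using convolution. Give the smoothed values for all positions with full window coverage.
4-point moving average kernel = [1, 1, 1, 1]. Apply in 'valid' mode (full window coverage): avg[0] = (9 + 20 + 3 + 7) / 4 = 9.75; avg[1] = (20 + 3 + 7 + 28) / 4 = 14.5; avg[2] = (3 + 7 + 28 + 16) / 4 = 13.5; avg[3] = (7 + 28 + 16 + 24) / 4 = 18.75; avg[4] = (28 + 16 + 24 + 18) / 4 = 21.5. Smoothed values: [9.75, 14.5, 13.5, 18.75, 21.5]

[9.75, 14.5, 13.5, 18.75, 21.5]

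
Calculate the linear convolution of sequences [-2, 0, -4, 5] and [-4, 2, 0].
y[0] = -2×-4 = 8; y[1] = -2×2 + 0×-4 = -4; y[2] = -2×0 + 0×2 + -4×-4 = 16; y[3] = 0×0 + -4×2 + 5×-4 = -28; y[4] = -4×0 + 5×2 = 10; y[5] = 5×0 = 0

[8, -4, 16, -28, 10, 0]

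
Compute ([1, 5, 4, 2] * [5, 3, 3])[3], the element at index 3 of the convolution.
Use y[k] = Σ_i a[i]·b[k-i] at k=3. y[3] = 5×3 + 4×3 + 2×5 = 37

37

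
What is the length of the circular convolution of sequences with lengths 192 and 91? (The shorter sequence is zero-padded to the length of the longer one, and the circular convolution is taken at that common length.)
Circular convolution (zero-padding the shorter input) has length max(m, n) = max(192, 91) = 192

192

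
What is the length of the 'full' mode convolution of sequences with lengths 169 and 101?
Linear/full convolution length: m + n - 1 = 169 + 101 - 1 = 269

269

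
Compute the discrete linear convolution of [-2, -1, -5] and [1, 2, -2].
y[0] = -2×1 = -2; y[1] = -2×2 + -1×1 = -5; y[2] = -2×-2 + -1×2 + -5×1 = -3; y[3] = -1×-2 + -5×2 = -8; y[4] = -5×-2 = 10

[-2, -5, -3, -8, 10]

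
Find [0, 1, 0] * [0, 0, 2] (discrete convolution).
y[0] = 0×0 = 0; y[1] = 0×0 + 1×0 = 0; y[2] = 0×2 + 1×0 + 0×0 = 0; y[3] = 1×2 + 0×0 = 2; y[4] = 0×2 = 0

[0, 0, 0, 2, 0]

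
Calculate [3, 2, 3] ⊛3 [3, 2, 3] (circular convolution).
Use y[k] = Σ_j f[j]·g[(k-j) mod 3]. y[0] = 3×3 + 2×3 + 3×2 = 21; y[1] = 3×2 + 2×3 + 3×3 = 21; y[2] = 3×3 + 2×2 + 3×3 = 22. Result: [21, 21, 22]

[21, 21, 22]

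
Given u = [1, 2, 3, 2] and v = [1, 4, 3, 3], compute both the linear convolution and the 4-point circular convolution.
Linear: y_lin[0] = 1×1 = 1; y_lin[1] = 1×4 + 2×1 = 6; y_lin[2] = 1×3 + 2×4 + 3×1 = 14; y_lin[3] = 1×3 + 2×3 + 3×4 + 2×1 = 23; y_lin[4] = 2×3 + 3×3 + 2×4 = 23; y_lin[5] = 3×3 + 2×3 = 15; y_lin[6] = 2×3 = 6 → [1, 6, 14, 23, 23, 15, 6]. Circular (length 4): y[0] = 1×1 + 2×3 + 3×3 + 2×4 = 24; y[1] = 1×4 + 2×1 + 3×3 + 2×3 = 21; y[2] = 1×3 + 2×4 + 3×1 + 2×3 = 20; y[3] = 1×3 + 2×3 + 3×4 + 2×1 = 23 → [24, 21, 20, 23]

Linear: [1, 6, 14, 23, 23, 15, 6], Circular: [24, 21, 20, 23]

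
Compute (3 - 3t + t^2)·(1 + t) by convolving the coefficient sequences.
Ascending coefficients: a = [3, -3, 1], b = [1, 1]. c[0] = 3×1 = 3; c[1] = 3×1 + -3×1 = 0; c[2] = -3×1 + 1×1 = -2; c[3] = 1×1 = 1. Result coefficients: [3, 0, -2, 1] → 3 - 2t^2 + t^3

3 - 2t^2 + t^3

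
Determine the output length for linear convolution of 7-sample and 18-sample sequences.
Linear/full convolution length: m + n - 1 = 7 + 18 - 1 = 24

24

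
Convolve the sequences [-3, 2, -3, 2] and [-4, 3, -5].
y[0] = -3×-4 = 12; y[1] = -3×3 + 2×-4 = -17; y[2] = -3×-5 + 2×3 + -3×-4 = 33; y[3] = 2×-5 + -3×3 + 2×-4 = -27; y[4] = -3×-5 + 2×3 = 21; y[5] = 2×-5 = -10

[12, -17, 33, -27, 21, -10]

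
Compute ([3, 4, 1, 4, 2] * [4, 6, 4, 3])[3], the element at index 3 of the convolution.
Use y[k] = Σ_i a[i]·b[k-i] at k=3. y[3] = 3×3 + 4×4 + 1×6 + 4×4 = 47

47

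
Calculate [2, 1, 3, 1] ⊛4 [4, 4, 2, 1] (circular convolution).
Use y[k] = Σ_j a[j]·b[(k-j) mod 4]. y[0] = 2×4 + 1×1 + 3×2 + 1×4 = 19; y[1] = 2×4 + 1×4 + 3×1 + 1×2 = 17; y[2] = 2×2 + 1×4 + 3×4 + 1×1 = 21; y[3] = 2×1 + 1×2 + 3×4 + 1×4 = 20. Result: [19, 17, 21, 20]

[19, 17, 21, 20]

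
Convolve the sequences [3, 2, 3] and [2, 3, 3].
y[0] = 3×2 = 6; y[1] = 3×3 + 2×2 = 13; y[2] = 3×3 + 2×3 + 3×2 = 21; y[3] = 2×3 + 3×3 = 15; y[4] = 3×3 = 9

[6, 13, 21, 15, 9]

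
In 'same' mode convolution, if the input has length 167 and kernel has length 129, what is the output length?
'Same' mode returns an output with the same length as the input: 167

167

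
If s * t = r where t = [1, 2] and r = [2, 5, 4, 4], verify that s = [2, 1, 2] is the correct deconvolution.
Forward-compute [2, 1, 2] * [1, 2]: r[0] = 2×1 = 2; r[1] = 2×2 + 1×1 = 5; r[2] = 1×2 + 2×1 = 4; r[3] = 2×2 = 4 → [2, 5, 4, 4]. Matches given r = [2, 5, 4, 4], so verified.

Verified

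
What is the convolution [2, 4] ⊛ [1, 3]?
y[0] = 2×1 = 2; y[1] = 2×3 + 4×1 = 10; y[2] = 4×3 = 12

[2, 10, 12]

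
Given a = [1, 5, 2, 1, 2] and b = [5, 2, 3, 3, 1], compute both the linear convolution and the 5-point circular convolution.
Linear: y_lin[0] = 1×5 = 5; y_lin[1] = 1×2 + 5×5 = 27; y_lin[2] = 1×3 + 5×2 + 2×5 = 23; y_lin[3] = 1×3 + 5×3 + 2×2 + 1×5 = 27; y_lin[4] = 1×1 + 5×3 + 2×3 + 1×2 + 2×5 = 34; y_lin[5] = 5×1 + 2×3 + 1×3 + 2×2 = 18; y_lin[6] = 2×1 + 1×3 + 2×3 = 11; y_lin[7] = 1×1 + 2×3 = 7; y_lin[8] = 2×1 = 2 → [5, 27, 23, 27, 34, 18, 11, 7, 2]. Circular (length 5): y[0] = 1×5 + 5×1 + 2×3 + 1×3 + 2×2 = 23; y[1] = 1×2 + 5×5 + 2×1 + 1×3 + 2×3 = 38; y[2] = 1×3 + 5×2 + 2×5 + 1×1 + 2×3 = 30; y[3] = 1×3 + 5×3 + 2×2 + 1×5 + 2×1 = 29; y[4] = 1×1 + 5×3 + 2×3 + 1×2 + 2×5 = 34 → [23, 38, 30, 29, 34]

Linear: [5, 27, 23, 27, 34, 18, 11, 7, 2], Circular: [23, 38, 30, 29, 34]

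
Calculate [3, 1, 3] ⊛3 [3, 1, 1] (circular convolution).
Use y[k] = Σ_j u[j]·v[(k-j) mod 3]. y[0] = 3×3 + 1×1 + 3×1 = 13; y[1] = 3×1 + 1×3 + 3×1 = 9; y[2] = 3×1 + 1×1 + 3×3 = 13. Result: [13, 9, 13]

[13, 9, 13]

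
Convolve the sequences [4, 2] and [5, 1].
y[0] = 4×5 = 20; y[1] = 4×1 + 2×5 = 14; y[2] = 2×1 = 2

[20, 14, 2]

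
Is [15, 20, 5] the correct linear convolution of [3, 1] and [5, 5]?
Recompute linear convolution of [3, 1] and [5, 5]: y[0] = 3×5 = 15; y[1] = 3×5 + 1×5 = 20; y[2] = 1×5 = 5 → [15, 20, 5]. Given [15, 20, 5] matches, so answer: Yes

Yes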